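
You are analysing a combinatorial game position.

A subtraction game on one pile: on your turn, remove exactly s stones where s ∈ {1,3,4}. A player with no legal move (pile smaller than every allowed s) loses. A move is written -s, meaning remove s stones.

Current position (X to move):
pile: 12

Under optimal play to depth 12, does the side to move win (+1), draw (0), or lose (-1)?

value(12, X) = +1

[12] X move#1: -1:-1/11, -3:+1/9*, -4:-1/8
[9] O move#2: -1:-1/8*, -3:-1/6, -4:-1/5
[8] X move#3: -1:+1/7*, -3:-1/5, -4:-1/4
[7] O move#4: -1:-1/6*, -3:-1/4, -4:-1/3
[6] X move#5: -1:-1/5, -3:-1/3, -4:+1/2*
[2] O move#6: -1:-1/1*
[1] X move#7: -1:+1/0*
[0] end (terminal -1, O#8); searched 12 to 12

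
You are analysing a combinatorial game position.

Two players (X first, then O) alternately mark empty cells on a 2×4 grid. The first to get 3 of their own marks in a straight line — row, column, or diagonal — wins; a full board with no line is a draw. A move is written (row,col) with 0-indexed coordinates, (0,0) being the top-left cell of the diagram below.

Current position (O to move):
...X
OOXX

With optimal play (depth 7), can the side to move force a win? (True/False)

O winning at [...X/OOXX]: False

[...X/OOXX] O move#1: (0,0):+0/O..X/OOXX*, (0,1):+0/.O.X/OOXX, (0,2):+0/..OX/OOXX
[O..X/OOXX] X move#2: (0,1):+0/OX.X/OOXX*, (0,2):+0/O.XX/OOXX
[OX.X/OOXX] O move#3: (0,2):+0/OXOX/OOXX*
[OXOX/OOXX] end (terminal +0, X#4); searched ...X/OOXX to 7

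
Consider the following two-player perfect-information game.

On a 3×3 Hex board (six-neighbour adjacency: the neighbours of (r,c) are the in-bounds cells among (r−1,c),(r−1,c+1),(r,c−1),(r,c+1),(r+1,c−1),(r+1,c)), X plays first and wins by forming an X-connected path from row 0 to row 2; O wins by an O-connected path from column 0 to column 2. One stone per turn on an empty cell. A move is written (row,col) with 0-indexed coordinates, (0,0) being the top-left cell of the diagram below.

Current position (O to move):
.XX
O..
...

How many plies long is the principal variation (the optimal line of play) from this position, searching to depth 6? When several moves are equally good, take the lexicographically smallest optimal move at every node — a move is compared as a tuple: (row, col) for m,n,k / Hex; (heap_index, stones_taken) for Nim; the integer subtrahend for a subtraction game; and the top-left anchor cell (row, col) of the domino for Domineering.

[.XX/O../...] O move#1: (0,0):-1/OXX/O../..., (1,1):-1/.XX/OO./..., (1,2):-1/.XX/O.O/..., (2,0):-1/.XX/O../O.., (2,1):+1/.XX/O../.O.*, (2,2):-1/.XX/O../..O
[.XX/O../.O.] X move#2: (0,0):-1/XXX/O../.O.*, (1,1):-1/.XX/OX./.O., (1,2):-1/.XX/O.X/.O., (2,0):-1/.XX/O../XO., (2,2):-1/.XX/O../.OX
[XXX/O../.O.] O move#3: (1,1):+1/XXX/OO./.O.*, (1,2):+1/XXX/O.O/.O., (2,0):+1/XXX/O../OO., (2,2):+1/XXX/O../.OO
[XXX/OO./.O.] X move#4: (1,2):-1/XXX/OOX/.O.*, (2,0):-1/XXX/OO./XO., (2,2):-1/XXX/OO./.OX
[XXX/OOX/.O.] O move#5: (2,0):-1/XXX/OOX/OO., (2,2):+1/XXX/OOX/.OO*
[XXX/OOX/.OO] end (terminal -1, X#6); searched .XX/O../... to 6

PV length from [.XX/O../...]: 5 plies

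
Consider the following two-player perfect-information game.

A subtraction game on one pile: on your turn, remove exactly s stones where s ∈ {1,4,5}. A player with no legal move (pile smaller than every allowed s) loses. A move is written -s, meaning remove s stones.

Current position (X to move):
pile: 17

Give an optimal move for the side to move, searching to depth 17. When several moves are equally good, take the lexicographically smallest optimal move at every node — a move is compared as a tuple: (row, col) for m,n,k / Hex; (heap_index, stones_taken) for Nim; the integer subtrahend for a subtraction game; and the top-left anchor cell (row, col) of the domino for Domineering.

X's best at [17]: -1

[17] X move#1: -1:+1/16*, -4:-1/13, -5:-1/12
[16] O move#2: -1:-1/15*, -4:-1/12, -5:-1/11
[15] X move#3: -1:-1/14, -4:-1/11, -5:+1/10*
[10] O move#4: -1:-1/9*, -4:-1/6, -5:-1/5
[9] X move#5: -1:+1/8*, -4:-1/5, -5:-1/4
[8] O move#6: -1:-1/7*, -4:-1/4, -5:-1/3
[7] X move#7: -1:-1/6, -4:-1/3, -5:+1/2*
[2] O move#8: -1:-1/1*
[1] X move#9: -1:+1/0*
[0] end (terminal -1, O#10); searched 17 to 17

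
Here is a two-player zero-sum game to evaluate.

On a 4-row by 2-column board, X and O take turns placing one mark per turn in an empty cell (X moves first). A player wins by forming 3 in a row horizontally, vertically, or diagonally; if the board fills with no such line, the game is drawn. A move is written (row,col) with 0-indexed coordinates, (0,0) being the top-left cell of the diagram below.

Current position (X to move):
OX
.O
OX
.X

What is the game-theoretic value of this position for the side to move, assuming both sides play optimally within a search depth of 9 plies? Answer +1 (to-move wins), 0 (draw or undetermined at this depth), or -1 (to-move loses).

[OX/.O/OX/.X] X move#1: (1,0):+0/OX/XO/OX/.X*, (3,0):-1/OX/.O/OX/XX
[OX/XO/OX/.X] O move#2: (3,0):+0/OX/XO/OX/OX*
[OX/XO/OX/OX] end (terminal +0, X#3); searched OX/.O/OX/.X to 9

value(OX/.O/OX/.X, X) = 0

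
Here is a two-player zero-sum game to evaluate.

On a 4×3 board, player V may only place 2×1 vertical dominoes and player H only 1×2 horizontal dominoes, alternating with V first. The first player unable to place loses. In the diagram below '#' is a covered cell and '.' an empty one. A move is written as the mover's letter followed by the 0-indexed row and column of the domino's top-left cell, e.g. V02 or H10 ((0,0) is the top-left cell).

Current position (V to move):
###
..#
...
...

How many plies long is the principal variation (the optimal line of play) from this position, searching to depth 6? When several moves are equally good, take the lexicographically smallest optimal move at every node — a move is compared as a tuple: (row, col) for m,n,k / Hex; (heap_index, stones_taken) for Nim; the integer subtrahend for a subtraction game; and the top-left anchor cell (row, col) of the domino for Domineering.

ply 1, V at ###/..#/.../... | V10=-1→###/#.#/#../...; V11=+1→###/.##/.#./...*; V20=-1→###/..#/#../#..; V21=+1→###/..#/.#./.#.; V22=-1→###/..#/..#/..#
ply 2, H at ###/.##/.#./... | H30=-1→###/.##/.#./##.*; H31=-1→###/.##/.#./.##
ply 3, V at ###/.##/.#./##. | V10=+1→###/###/##./##.*; V22=+1→###/.##/.##/###
ply 4: ###/###/##./##. is terminal -1 (H); from ###/..#/.../... depth 6

PV length from [###/..#/.../...]: 3 plies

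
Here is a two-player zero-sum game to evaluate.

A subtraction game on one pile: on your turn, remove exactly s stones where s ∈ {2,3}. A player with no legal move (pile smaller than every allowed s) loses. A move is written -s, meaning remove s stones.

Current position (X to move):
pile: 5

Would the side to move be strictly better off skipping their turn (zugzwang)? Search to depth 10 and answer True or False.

ply 1, X at 5 | -2=-1→3*; -3=-1→2
ply 2, O at 3 | -2=+1→1*; -3=+1→0
ply 3: 1 is terminal -1 (X); from 5 depth 10
suppose X passes — search the same position with O to move:
pass> ply 1, O at 5 | -2=-1→3*; -3=-1→2
pass> ply 2, X at 3 | -2=+1→1*; -3=+1→0
pass> ply 3: 1 is terminal -1 (O); from 5 depth 10
for X: play -1, pass +1

zugzwang(5, X) = True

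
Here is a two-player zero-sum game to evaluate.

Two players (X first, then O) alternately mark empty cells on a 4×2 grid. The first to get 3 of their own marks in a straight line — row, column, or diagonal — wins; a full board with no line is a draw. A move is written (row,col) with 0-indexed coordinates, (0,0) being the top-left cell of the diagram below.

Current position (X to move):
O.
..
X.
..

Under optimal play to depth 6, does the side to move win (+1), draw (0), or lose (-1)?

value(O./../X./.., X) = 0

ply 1, X at O./../X./.. | (0,1)=+0→OX/../X./..*; (1,0)=+0→O./X./X./..; (1,1)=+0→O./.X/X./..; (2,1)=+0→O./../XX/..; (3,0)=+0→O./../X./X.; (3,1)=+0→O./../X./.X
ply 2, O at OX/../X./.. | (1,0)=+0→OX/O./X./..*; (1,1)=+0→OX/.O/X./..; (2,1)=+0→OX/../XO/..; (3,0)=+0→OX/../X./O.; (3,1)=+0→OX/../X./.O
ply 3, X at OX/O./X./.. | (1,1)=+0→OX/OX/X./..*; (2,1)=+0→OX/O./XX/..; (3,0)=+0→OX/O./X./X.; (3,1)=+0→OX/O./X./.X
ply 4, O at OX/OX/X./.. | (2,1)=+0→OX/OX/XO/..*; (3,0)=-1→OX/OX/X./O.; (3,1)=-1→OX/OX/X./.O
ply 5, X at OX/OX/XO/.. | (3,0)=+0→OX/OX/XO/X.*; (3,1)=+0→OX/OX/XO/.X
ply 6, O at OX/OX/XO/X. | (3,1)=+0→OX/OX/XO/XO*
ply 7: OX/OX/XO/XO is terminal +0 (X); from O./../X./.. depth 6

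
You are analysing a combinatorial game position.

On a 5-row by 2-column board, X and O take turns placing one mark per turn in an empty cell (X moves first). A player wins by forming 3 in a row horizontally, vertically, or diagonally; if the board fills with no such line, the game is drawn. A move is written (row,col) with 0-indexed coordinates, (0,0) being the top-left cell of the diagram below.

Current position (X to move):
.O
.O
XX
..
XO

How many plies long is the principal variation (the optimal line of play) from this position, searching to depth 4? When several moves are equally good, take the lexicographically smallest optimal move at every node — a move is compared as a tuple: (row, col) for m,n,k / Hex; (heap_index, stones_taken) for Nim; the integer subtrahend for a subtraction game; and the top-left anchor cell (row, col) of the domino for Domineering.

PV length from [.O/.O/XX/../XO]: 3 plies

p1 X@[.O/.O/XX/../XO]: (0,0)[XO/.O/XX/../XO]+1* (1,0)[.O/XO/XX/../XO]+1 (3,0)[.O/.O/XX/X./XO]+1 (3,1)[.O/.O/XX/.X/XO]+0
p2 O@[XO/.O/XX/../XO]: (1,0)[XO/OO/XX/../XO]-1* (3,0)[XO/.O/XX/O./XO]-1 (3,1)[XO/.O/XX/.O/XO]-1
p3 X@[XO/OO/XX/../XO]: (3,0)[XO/OO/XX/X./XO]+1* (3,1)[XO/OO/XX/.X/XO]+0
p4 O@[XO/OO/XX/X./XO] terminal -1; root [.O/.O/XX/../XO] d4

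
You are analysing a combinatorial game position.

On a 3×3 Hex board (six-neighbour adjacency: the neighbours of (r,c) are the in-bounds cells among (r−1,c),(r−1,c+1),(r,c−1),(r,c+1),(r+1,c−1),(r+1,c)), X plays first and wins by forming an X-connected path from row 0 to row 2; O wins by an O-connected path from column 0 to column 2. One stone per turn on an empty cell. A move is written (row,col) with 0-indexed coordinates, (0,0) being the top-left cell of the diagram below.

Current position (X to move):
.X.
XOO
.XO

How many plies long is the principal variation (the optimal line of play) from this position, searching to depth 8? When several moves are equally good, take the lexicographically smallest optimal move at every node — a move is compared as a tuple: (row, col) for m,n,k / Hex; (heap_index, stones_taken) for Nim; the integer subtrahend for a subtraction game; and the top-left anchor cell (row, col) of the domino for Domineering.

PV length from [.X./XOO/.XO]: 1 ply

[.X./XOO/.XO] X move#1: (0,0):-1/XX./XOO/.XO, (0,2):-1/.XX/XOO/.XO, (2,0):+1/.X./XOO/XXO*
[.X./XOO/XXO] end (terminal -1, O#2); searched .X./XOO/.XO to 8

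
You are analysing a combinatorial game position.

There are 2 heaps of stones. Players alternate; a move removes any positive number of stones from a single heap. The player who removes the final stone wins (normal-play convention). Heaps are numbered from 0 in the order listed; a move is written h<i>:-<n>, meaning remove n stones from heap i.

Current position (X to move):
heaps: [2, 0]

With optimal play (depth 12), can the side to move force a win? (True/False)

X winning at [(2,0)]: True

ply 1, X at (2,0) | h0:-1=-1→(1,0); h0:-2=+1→(0,0)*
ply 2: (0,0) is terminal -1 (O); from (2,0) depth 12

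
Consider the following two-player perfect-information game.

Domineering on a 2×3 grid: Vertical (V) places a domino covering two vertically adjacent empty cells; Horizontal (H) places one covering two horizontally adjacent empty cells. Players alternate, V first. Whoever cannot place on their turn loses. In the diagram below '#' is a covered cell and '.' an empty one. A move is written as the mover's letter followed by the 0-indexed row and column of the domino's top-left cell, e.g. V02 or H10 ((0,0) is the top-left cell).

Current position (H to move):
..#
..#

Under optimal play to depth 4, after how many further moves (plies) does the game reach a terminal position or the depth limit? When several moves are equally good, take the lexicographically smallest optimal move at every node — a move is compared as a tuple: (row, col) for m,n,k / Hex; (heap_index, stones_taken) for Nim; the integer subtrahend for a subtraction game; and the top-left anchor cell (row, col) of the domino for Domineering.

PV length from [..#/..#]: 1 ply

ply 1, H at ..#/..# | H00=+1→###/..#*; H10=+1→..#/###
ply 2: ###/..# is terminal -1 (V); from ..#/..# depth 4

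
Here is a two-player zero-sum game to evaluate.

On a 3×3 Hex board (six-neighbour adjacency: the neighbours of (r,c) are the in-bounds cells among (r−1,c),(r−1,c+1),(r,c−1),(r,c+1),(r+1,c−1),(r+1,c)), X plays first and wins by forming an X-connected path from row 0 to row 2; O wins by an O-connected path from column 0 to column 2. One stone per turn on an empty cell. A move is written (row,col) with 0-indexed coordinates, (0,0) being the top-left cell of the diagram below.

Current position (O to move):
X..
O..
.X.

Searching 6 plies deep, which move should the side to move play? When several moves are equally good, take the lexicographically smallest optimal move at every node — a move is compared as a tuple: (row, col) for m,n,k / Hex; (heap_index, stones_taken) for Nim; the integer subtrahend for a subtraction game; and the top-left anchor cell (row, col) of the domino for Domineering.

O's best at [X../O../.X.]: (0,2)

[X../O../.X.] O move#1: (0,1):-1/XO./O../.X., (0,2):+1/X.O/O../.X.*, (1,1):+1/X../OO./.X., (1,2):-1/X../O.O/.X., (2,0):-1/X../O../OX., (2,2):-1/X../O../.XO
[X.O/O../.X.] X move#2: (0,1):-1/XXO/O../.X.*, (1,1):-1/X.O/OX./.X., (1,2):-1/X.O/O.X/.X., (2,0):-1/X.O/O../XX., (2,2):-1/X.O/O../.XX
[XXO/O../.X.] O move#3: (1,1):+1/XXO/OO./.X.*, (1,2):-1/XXO/O.O/.X., (2,0):-1/XXO/O../OX., (2,2):-1/XXO/O../.XO
[XXO/OO./.X.] end (terminal -1, X#4); searched X../O../.X. to 6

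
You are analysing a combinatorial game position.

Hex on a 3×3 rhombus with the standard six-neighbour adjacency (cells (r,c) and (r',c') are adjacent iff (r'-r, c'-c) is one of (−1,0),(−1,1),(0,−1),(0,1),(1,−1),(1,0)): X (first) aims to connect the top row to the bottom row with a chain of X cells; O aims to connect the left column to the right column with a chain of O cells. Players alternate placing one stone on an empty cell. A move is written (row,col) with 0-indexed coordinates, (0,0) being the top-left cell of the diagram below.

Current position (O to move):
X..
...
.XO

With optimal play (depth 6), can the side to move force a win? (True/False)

p1 O@[X../.../.XO]: (0,1)[XO./.../.XO]-1 (0,2)[X.O/.../.XO]-1 (1,0)[X../O../.XO]-1 (1,1)[X../.O./.XO]+1* (1,2)[X../..O/.XO]-1 (2,0)[X../.../OXO]-1
p2 X@[X../.O./.XO]: (0,1)[XX./.O./.XO]-1* (0,2)[X.X/.O./.XO]-1 (1,0)[X../XO./.XO]-1 (1,2)[X../.OX/.XO]-1 (2,0)[X../.O./XXO]-1
p3 O@[XX./.O./.XO]: (0,2)[XXO/.O./.XO]+1* (1,0)[XX./OO./.XO]+1 (1,2)[XX./.OO/.XO]+1 (2,0)[XX./.O./OXO]+1
p4 X@[XXO/.O./.XO]: (1,0)[XXO/XO./.XO]-1* (1,2)[XXO/.OX/.XO]-1 (2,0)[XXO/.O./XXO]-1
p5 O@[XXO/XO./.XO]: (1,2)[XXO/XOO/.XO]-1 (2,0)[XXO/XO./OXO]+1*
p6 X@[XXO/XO./OXO] terminal -1; root [X../.../.XO] d6

O winning at [X../.../.XO]: True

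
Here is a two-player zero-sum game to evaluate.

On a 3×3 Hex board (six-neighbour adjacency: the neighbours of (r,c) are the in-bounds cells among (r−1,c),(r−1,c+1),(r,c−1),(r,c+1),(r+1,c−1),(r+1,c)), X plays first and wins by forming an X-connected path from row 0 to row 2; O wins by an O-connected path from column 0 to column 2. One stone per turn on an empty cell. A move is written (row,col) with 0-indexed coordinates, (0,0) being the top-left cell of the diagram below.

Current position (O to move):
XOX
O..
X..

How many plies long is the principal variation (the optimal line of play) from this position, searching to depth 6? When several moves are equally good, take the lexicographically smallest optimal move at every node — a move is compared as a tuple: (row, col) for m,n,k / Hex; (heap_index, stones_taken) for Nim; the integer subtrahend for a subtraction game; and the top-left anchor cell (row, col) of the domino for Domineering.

PV length from [XOX/O../X..]: 4 plies

[XOX/O../X..] O move#1: (1,1):-1/XOX/OO./X..*, (1,2):-1/XOX/O.O/X.., (2,1):-1/XOX/O../XO., (2,2):-1/XOX/O../X.O
[XOX/OO./X..] X move#2: (1,2):+1/XOX/OOX/X..*, (2,1):-1/XOX/OO./XX., (2,2):-1/XOX/OO./X.X
[XOX/OOX/X..] O move#3: (2,1):-1/XOX/OOX/XO.*, (2,2):-1/XOX/OOX/X.O
[XOX/OOX/XO.] X move#4: (2,2):+1/XOX/OOX/XOX*
[XOX/OOX/XOX] end (terminal -1, O#5); searched XOX/O../X.. to 6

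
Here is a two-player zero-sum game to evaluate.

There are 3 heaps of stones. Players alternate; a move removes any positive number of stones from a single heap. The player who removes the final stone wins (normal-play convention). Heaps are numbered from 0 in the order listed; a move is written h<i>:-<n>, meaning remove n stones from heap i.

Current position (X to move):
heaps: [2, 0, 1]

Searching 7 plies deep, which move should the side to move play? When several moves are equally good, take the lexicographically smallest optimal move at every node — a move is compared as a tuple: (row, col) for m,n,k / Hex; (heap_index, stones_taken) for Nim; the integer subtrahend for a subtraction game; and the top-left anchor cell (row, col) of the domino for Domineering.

p1 X@[(2,0,1)]: h0:-1[(1,0,1)]+1* h0:-2[(0,0,1)]-1 h2:-1[(2,0,0)]-1
p2 O@[(1,0,1)]: h0:-1[(0,0,1)]-1* h2:-1[(1,0,0)]-1
p3 X@[(0,0,1)]: h2:-1[(0,0,0)]+1*
p4 O@[(0,0,0)] terminal -1; root [(2,0,1)] d7

X's best at [(2,0,1)]: h0:-1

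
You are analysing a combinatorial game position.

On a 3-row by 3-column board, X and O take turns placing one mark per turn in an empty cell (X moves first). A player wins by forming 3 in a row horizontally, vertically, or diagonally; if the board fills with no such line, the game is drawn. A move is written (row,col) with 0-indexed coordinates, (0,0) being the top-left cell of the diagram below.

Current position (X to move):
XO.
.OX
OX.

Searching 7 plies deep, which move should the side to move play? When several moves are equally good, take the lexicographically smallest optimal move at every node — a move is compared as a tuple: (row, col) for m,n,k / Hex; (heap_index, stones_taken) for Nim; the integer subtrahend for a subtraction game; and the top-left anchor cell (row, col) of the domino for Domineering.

X's best at [XO./.OX/OX.]: (0,2)

p1 X@[XO./.OX/OX.]: (0,2)[XOX/.OX/OX.]+0* (1,0)[XO./XOX/OX.]-1 (2,2)[XO./.OX/OXX]-1
p2 O@[XOX/.OX/OX.]: (1,0)[XOX/OOX/OX.]-1 (2,2)[XOX/.OX/OXO]+0*
p3 X@[XOX/.OX/OXO]: (1,0)[XOX/XOX/OXO]+0*
p4 O@[XOX/XOX/OXO] terminal +0; root [XO./.OX/OX.] d7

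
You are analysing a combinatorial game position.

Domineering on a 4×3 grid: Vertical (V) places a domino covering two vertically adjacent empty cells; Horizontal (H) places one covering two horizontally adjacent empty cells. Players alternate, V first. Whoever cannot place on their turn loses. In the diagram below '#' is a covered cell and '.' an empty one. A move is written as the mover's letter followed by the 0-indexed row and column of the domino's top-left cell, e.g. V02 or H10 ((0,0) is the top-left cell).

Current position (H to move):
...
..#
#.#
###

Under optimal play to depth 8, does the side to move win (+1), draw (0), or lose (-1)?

p1 H@[.../..#/#.#/###]: H00[##./..#/#.#/###]-1 H01[.##/..#/#.#/###]-1 H10[.../###/#.#/###]+1*
p2 V@[.../###/#.#/###] terminal -1; root [.../..#/#.#/###] d8

value(.../..#/#.#/###, H) = +1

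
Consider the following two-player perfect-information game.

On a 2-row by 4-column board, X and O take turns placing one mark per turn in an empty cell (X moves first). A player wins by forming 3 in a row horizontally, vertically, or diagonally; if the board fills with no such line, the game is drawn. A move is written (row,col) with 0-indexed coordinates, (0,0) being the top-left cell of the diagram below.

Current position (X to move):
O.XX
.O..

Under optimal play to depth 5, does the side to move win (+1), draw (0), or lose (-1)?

value(O.XX/.O.., X) = +1

[O.XX/.O..] X move#1: (0,1):+1/OXXX/.O..*, (1,0):+0/O.XX/XO.., (1,2):+0/O.XX/.OX., (1,3):+0/O.XX/.O.X
[OXXX/.O..] end (terminal -1, O#2); searched O.XX/.O.. to 5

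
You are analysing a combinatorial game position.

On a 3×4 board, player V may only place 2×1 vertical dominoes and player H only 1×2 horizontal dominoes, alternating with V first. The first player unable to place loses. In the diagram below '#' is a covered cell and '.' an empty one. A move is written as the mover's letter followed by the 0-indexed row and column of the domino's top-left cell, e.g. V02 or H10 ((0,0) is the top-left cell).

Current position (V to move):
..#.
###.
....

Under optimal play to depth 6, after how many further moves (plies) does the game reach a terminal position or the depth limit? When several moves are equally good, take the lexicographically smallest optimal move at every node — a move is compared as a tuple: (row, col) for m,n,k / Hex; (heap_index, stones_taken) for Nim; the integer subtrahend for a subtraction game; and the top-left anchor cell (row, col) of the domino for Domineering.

PV length from [..#./###./....]: 2 plies

p1 V@[..#./###./....]: V03[..##/####/....]-1* V13[..#./####/...#]-1
p2 H@[..##/####/....]: H00[####/####/....]+1* H20[..##/####/##..]+1 H21[..##/####/.##.]+1 H22[..##/####/..##]+1
p3 V@[####/####/....] terminal -1; root [..#./###./....] d6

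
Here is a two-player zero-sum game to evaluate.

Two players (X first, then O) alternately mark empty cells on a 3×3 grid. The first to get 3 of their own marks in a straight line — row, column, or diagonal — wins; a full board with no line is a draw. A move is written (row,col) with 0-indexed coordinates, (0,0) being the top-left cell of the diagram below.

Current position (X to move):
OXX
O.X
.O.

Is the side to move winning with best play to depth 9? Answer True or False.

X winning at [OXX/O.X/.O.]: True

ply 1, X at OXX/O.X/.O. | (1,1)=-1→OXX/OXX/.O.; (2,0)=+1→OXX/O.X/XO.*; (2,2)=+1→OXX/O.X/.OX
ply 2, O at OXX/O.X/XO. | (1,1)=-1→OXX/OOX/XO.*; (2,2)=-1→OXX/O.X/XOO
ply 3, X at OXX/OOX/XO. | (2,2)=+1→OXX/OOX/XOX*
ply 4: OXX/OOX/XOX is terminal -1 (O); from OXX/O.X/.O. depth 9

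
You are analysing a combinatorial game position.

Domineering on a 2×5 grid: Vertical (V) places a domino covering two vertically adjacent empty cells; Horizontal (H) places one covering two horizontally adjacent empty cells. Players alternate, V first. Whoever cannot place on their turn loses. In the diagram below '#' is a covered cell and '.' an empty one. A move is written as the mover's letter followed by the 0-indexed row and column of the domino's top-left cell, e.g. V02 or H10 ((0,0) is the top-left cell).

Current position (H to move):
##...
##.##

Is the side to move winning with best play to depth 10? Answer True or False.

[##.../##.##] H move#1: H02:+1/####./##.##*, H03:-1/##.##/##.##
[####./##.##] end (terminal -1, V#2); searched ##.../##.## to 10

H winning at [##.../##.##]: True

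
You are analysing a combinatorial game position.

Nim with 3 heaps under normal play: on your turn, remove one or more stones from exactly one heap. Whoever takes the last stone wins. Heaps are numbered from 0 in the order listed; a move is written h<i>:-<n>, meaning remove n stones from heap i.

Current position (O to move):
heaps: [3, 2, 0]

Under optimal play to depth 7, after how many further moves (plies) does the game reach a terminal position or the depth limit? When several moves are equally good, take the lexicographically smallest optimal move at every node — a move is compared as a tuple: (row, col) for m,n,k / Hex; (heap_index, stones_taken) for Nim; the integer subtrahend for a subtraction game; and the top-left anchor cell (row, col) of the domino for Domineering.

[(3,2,0)] O move#1: h0:-1:+1/(2,2,0)*, h0:-2:-1/(1,2,0), h0:-3:-1/(0,2,0), h1:-1:-1/(3,1,0), h1:-2:-1/(3,0,0)
[(2,2,0)] X move#2: h0:-1:-1/(1,2,0)*, h0:-2:-1/(0,2,0), h1:-1:-1/(2,1,0), h1:-2:-1/(2,0,0)
[(1,2,0)] O move#3: h0:-1:-1/(0,2,0), h1:-1:+1/(1,1,0)*, h1:-2:-1/(1,0,0)
[(1,1,0)] X move#4: h0:-1:-1/(0,1,0)*, h1:-1:-1/(1,0,0)
[(0,1,0)] O move#5: h1:-1:+1/(0,0,0)*
[(0,0,0)] end (terminal -1, X#6); searched (3,2,0) to 7

PV length from [(3,2,0)]: 5 plies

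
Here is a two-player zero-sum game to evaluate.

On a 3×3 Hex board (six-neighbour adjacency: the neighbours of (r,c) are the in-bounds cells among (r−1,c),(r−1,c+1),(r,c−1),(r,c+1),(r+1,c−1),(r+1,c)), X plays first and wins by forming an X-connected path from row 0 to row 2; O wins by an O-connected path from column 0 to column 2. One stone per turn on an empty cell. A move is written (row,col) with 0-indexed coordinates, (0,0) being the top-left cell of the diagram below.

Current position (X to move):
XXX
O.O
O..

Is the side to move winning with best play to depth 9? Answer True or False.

ply 1, X at XXX/O.O/O.. | (1,1)=-1→XXX/OXO/O..*; (2,1)=-1→XXX/O.O/OX.; (2,2)=-1→XXX/O.O/O.X
ply 2, O at XXX/OXO/O.. | (2,1)=+1→XXX/OXO/OO.*; (2,2)=-1→XXX/OXO/O.O
ply 3: XXX/OXO/OO. is terminal -1 (X); from XXX/O.O/O.. depth 9

X winning at [XXX/O.O/O..]: False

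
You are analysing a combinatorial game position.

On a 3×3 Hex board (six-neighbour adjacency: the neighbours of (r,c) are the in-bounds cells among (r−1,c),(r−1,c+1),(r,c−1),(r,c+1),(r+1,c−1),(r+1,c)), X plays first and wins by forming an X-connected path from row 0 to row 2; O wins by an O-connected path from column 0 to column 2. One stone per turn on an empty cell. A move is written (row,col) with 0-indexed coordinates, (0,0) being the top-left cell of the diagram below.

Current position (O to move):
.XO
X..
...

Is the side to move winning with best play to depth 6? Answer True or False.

O winning at [.XO/X../...]: True

ply 1, O at .XO/X../... | (0,0)=-1→OXO/X../...; (1,1)=-1→.XO/XO./...; (1,2)=-1→.XO/X.O/...; (2,0)=+1→.XO/X../O..*; (2,1)=-1→.XO/X../.O.; (2,2)=-1→.XO/X../..O
ply 2, X at .XO/X../O.. | (0,0)=-1→XXO/X../O..*; (1,1)=-1→.XO/XX./O..; (1,2)=-1→.XO/X.X/O..; (2,1)=-1→.XO/X../OX.; (2,2)=-1→.XO/X../O.X
ply 3, O at XXO/X../O.. | (1,1)=+1→XXO/XO./O..*; (1,2)=+1→XXO/X.O/O..; (2,1)=+1→XXO/X../OO.; (2,2)=+1→XXO/X../O.O
ply 4: XXO/XO./O.. is terminal -1 (X); from .XO/X../... depth 6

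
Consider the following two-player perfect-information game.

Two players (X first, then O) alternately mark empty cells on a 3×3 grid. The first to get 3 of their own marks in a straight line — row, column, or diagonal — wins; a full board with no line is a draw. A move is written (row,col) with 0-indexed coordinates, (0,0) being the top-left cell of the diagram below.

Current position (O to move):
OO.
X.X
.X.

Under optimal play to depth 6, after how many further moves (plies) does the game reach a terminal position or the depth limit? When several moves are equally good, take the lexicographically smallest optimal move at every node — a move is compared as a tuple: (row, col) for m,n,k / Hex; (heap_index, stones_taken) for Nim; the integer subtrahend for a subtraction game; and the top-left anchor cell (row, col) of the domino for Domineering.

ply 1, O at OO./X.X/.X. | (0,2)=+1→OOO/X.X/.X.*; (1,1)=+1→OO./XOX/.X.; (2,0)=-1→OO./X.X/OX.; (2,2)=-1→OO./X.X/.XO
ply 2: OOO/X.X/.X. is terminal -1 (X); from OO./X.X/.X. depth 6

PV length from [OO./X.X/.X.]: 1 ply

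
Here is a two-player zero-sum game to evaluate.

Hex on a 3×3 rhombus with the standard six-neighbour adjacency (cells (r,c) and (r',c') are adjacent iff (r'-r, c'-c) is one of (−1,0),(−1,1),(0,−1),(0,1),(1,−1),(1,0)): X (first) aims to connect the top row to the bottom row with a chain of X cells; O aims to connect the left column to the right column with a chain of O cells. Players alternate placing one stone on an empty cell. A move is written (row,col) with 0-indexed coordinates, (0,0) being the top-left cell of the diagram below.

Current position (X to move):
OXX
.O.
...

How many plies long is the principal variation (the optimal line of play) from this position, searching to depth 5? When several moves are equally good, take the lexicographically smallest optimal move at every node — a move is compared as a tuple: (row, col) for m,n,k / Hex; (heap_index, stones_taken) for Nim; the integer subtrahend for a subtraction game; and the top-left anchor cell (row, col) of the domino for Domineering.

PV length from [OXX/.O./...]: 3 plies

ply 1, X at OXX/.O./... | (1,0)=+1→OXX/XO./...*; (1,2)=+1→OXX/.OX/...; (2,0)=+1→OXX/.O./X..; (2,1)=-1→OXX/.O./.X.; (2,2)=-1→OXX/.O./..X
ply 2, O at OXX/XO./... | (1,2)=-1→OXX/XOO/...*; (2,0)=-1→OXX/XO./O..; (2,1)=-1→OXX/XO./.O.; (2,2)=-1→OXX/XO./..O
ply 3, X at OXX/XOO/... | (2,0)=+1→OXX/XOO/X..*; (2,1)=-1→OXX/XOO/.X.; (2,2)=-1→OXX/XOO/..X
ply 4: OXX/XOO/X.. is terminal -1 (O); from OXX/.O./... depth 5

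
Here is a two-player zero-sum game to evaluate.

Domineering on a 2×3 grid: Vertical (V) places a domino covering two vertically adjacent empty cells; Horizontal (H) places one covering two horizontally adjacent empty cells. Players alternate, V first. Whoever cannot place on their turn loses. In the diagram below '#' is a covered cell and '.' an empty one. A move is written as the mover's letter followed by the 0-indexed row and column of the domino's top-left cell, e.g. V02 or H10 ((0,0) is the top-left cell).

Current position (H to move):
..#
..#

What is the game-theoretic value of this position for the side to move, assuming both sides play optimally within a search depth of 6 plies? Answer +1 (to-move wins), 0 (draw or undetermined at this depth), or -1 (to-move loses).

value(..#/..#, H) = +1

[..#/..#] H move#1: H00:+1/###/..#*, H10:+1/..#/###
[###/..#] end (terminal -1, V#2); searched ..#/..# to 6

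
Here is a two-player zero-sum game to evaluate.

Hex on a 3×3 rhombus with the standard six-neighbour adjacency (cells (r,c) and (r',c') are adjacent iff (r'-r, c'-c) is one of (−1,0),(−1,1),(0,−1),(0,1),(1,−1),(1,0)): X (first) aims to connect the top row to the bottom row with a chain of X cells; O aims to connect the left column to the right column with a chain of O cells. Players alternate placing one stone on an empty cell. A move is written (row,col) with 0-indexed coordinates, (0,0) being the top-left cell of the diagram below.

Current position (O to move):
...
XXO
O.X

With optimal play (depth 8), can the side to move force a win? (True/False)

ply 1, O at .../XXO/O.X | (0,0)=-1→O../XXO/O.X; (0,1)=-1→.O./XXO/O.X; (0,2)=-1→..O/XXO/O.X; (2,1)=+1→.../XXO/OOX*
ply 2: .../XXO/OOX is terminal -1 (X); from .../XXO/O.X depth 8

O winning at [.../XXO/O.X]: True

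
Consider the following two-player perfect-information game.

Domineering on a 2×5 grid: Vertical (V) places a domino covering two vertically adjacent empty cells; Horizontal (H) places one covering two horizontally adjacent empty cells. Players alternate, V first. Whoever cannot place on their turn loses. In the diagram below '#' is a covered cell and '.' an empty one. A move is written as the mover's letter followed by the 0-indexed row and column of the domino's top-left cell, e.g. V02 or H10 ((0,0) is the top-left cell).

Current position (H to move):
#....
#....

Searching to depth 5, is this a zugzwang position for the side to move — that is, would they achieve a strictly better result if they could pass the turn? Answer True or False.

zugzwang(#..../#...., H) = False

p1 H@[#..../#....]: H01[###../#....]-1 H02[#.##./#....]+1* H03[#..##/#....]-1 H11[#..../###..]-1 H12[#..../#.##.]+1 H13[#..../#..##]-1
p2 V@[#.##./#....]: V01[####./##...]-1* V04[#.###/#...#]-1
p3 H@[####./##...]: H12[####./####.]-1 H13[####./##.##]+1*
p4 V@[####./##.##] terminal -1; root [#..../#....] d5
if H skipped the turn, V would face:
~ p1 V@[#..../#....]: V01[##.../##...]-1* V02[#.#../#.#..]-1 V03[#..#./#..#.]-1 V04[#...#/#...#]-1
~ p2 H@[##.../##...]: H02[####./##...]+1* H03[##.##/##...]+1 H12[##.../####.]+1 H13[##.../##.##]+1
~ p3 V@[####./##...]: V04[#####/##..#]-1*
~ p4 H@[#####/##..#]: H12[#####/#####]+1*
~ p5 V@[#####/#####] terminal -1; root [#..../#....] d5
compare (H): move=+1 vs pass=+1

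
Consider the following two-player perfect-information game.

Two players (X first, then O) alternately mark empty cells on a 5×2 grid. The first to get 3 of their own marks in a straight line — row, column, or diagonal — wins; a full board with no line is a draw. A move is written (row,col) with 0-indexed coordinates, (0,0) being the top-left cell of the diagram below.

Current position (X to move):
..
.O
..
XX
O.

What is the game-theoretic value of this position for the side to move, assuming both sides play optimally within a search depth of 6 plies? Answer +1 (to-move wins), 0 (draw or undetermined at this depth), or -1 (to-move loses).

p1 X@[../.O/../XX/O.]: (0,0)[X./.O/../XX/O.]+0* (0,1)[.X/.O/../XX/O.]+0 (1,0)[../XO/../XX/O.]+0 (2,0)[../.O/X./XX/O.]+0 (2,1)[../.O/.X/XX/O.]+0 (4,1)[../.O/../XX/OX]+0
p2 O@[X./.O/../XX/O.]: (0,1)[XO/.O/../XX/O.]+0* (1,0)[X./OO/../XX/O.]+0 (2,0)[X./.O/O./XX/O.]+0 (2,1)[X./.O/.O/XX/O.]+0 (4,1)[X./.O/../XX/OO]+0
p3 X@[XO/.O/../XX/O.]: (1,0)[XO/XO/../XX/O.]-1 (2,0)[XO/.O/X./XX/O.]-1 (2,1)[XO/.O/.X/XX/O.]+0* (4,1)[XO/.O/../XX/OX]-1
p4 O@[XO/.O/.X/XX/O.]: (1,0)[XO/OO/.X/XX/O.]-1 (2,0)[XO/.O/OX/XX/O.]-1 (4,1)[XO/.O/.X/XX/OO]+0*
p5 X@[XO/.O/.X/XX/OO]: (1,0)[XO/XO/.X/XX/OO]+0* (2,0)[XO/.O/XX/XX/OO]+0
p6 O@[XO/XO/.X/XX/OO]: (2,0)[XO/XO/OX/XX/OO]+0*
p7 X@[XO/XO/OX/XX/OO] terminal +0; root [../.O/../XX/O.] d6

value(../.O/../XX/O., X) = 0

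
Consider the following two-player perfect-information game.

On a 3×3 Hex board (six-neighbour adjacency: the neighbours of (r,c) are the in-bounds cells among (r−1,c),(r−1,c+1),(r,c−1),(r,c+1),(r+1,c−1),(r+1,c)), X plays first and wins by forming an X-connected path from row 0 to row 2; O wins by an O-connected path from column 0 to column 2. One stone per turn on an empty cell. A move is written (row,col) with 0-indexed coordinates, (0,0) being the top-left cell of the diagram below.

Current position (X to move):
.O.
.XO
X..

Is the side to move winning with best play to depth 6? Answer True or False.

X winning at [.O./.XO/X..]: True

ply 1, X at .O./.XO/X.. | (0,0)=+1→XO./.XO/X..*; (0,2)=+1→.OX/.XO/X..; (1,0)=+1→.O./XXO/X..; (2,1)=-1→.O./.XO/XX.; (2,2)=-1→.O./.XO/X.X
ply 2, O at XO./.XO/X.. | (0,2)=-1→XOO/.XO/X..*; (1,0)=-1→XO./OXO/X..; (2,1)=-1→XO./.XO/XO.; (2,2)=-1→XO./.XO/X.O
ply 3, X at XOO/.XO/X.. | (1,0)=+1→XOO/XXO/X..*; (2,1)=-1→XOO/.XO/XX.; (2,2)=-1→XOO/.XO/X.X
ply 4: XOO/XXO/X.. is terminal -1 (O); from .O./.XO/X.. depth 6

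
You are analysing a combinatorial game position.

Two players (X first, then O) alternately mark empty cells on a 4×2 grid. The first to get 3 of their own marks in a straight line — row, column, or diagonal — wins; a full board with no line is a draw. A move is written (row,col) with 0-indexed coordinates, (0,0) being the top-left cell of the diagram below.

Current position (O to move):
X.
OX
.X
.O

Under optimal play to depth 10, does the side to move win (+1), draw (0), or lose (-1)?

value(X./OX/.X/.O, O) = 0

[X./OX/.X/.O] O move#1: (0,1):+0/XO/OX/.X/.O*, (2,0):-1/X./OX/OX/.O, (3,0):-1/X./OX/.X/OO
[XO/OX/.X/.O] X move#2: (2,0):+0/XO/OX/XX/.O*, (3,0):+0/XO/OX/.X/XO
[XO/OX/XX/.O] O move#3: (3,0):+0/XO/OX/XX/OO*
[XO/OX/XX/OO] end (terminal +0, X#4); searched X./OX/.X/.O to 10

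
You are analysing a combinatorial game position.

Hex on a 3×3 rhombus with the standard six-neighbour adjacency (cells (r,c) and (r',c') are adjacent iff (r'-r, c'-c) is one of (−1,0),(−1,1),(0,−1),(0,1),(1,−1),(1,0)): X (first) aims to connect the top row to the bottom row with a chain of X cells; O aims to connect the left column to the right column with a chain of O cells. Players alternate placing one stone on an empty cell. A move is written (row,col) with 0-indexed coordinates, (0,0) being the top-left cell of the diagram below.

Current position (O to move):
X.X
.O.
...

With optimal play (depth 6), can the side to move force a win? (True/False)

O winning at [X.X/.O./...]: True

p1 O@[X.X/.O./...]: (0,1)[XOX/.O./...]-1 (1,0)[X.X/OO./...]-1 (1,2)[X.X/.OO/...]+1* (2,0)[X.X/.O./O..]-1 (2,1)[X.X/.O./.O.]+1 (2,2)[X.X/.O./..O]+1
p2 X@[X.X/.OO/...]: (0,1)[XXX/.OO/...]-1* (1,0)[X.X/XOO/...]-1 (2,0)[X.X/.OO/X..]-1 (2,1)[X.X/.OO/.X.]-1 (2,2)[X.X/.OO/..X]-1
p3 O@[XXX/.OO/...]: (1,0)[XXX/OOO/...]+1* (2,0)[XXX/.OO/O..]+1 (2,1)[XXX/.OO/.O.]+1 (2,2)[XXX/.OO/..O]+1
p4 X@[XXX/OOO/...] terminal -1; root [X.X/.O./...] d6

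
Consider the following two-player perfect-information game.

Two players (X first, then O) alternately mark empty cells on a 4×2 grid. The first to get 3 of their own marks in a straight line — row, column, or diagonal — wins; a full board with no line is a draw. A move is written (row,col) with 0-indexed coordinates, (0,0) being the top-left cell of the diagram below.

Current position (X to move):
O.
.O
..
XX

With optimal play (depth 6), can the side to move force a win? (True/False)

X winning at [O./.O/../XX]: False

ply 1, X at O./.O/../XX | (0,1)=+0→OX/.O/../XX*; (1,0)=+0→O./XO/../XX; (2,0)=+0→O./.O/X./XX; (2,1)=+0→O./.O/.X/XX
ply 2, O at OX/.O/../XX | (1,0)=+0→OX/OO/../XX*; (2,0)=+0→OX/.O/O./XX; (2,1)=+0→OX/.O/.O/XX
ply 3, X at OX/OO/../XX | (2,0)=+0→OX/OO/X./XX*; (2,1)=-1→OX/OO/.X/XX
ply 4, O at OX/OO/X./XX | (2,1)=+0→OX/OO/XO/XX*
ply 5: OX/OO/XO/XX is terminal +0 (X); from O./.O/../XX depth 6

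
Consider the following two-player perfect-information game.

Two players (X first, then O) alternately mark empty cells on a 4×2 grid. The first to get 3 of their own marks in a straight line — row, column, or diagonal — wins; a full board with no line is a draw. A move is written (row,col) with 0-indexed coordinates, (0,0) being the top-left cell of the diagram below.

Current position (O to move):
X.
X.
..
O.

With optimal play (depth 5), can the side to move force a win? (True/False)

ply 1, O at X./X./../O. | (0,1)=-1→XO/X./../O.; (1,1)=-1→X./XO/../O.; (2,0)=+0→X./X./O./O.*; (2,1)=-1→X./X./.O/O.; (3,1)=-1→X./X./../OO
ply 2, X at X./X./O./O. | (0,1)=+0→XX/X./O./O.*; (1,1)=+0→X./XX/O./O.; (2,1)=+0→X./X./OX/O.; (3,1)=+0→X./X./O./OX
ply 3, O at XX/X./O./O. | (1,1)=+0→XX/XO/O./O.*; (2,1)=+0→XX/X./OO/O.; (3,1)=+0→XX/X./O./OO
ply 4, X at XX/XO/O./O. | (2,1)=+0→XX/XO/OX/O.*; (3,1)=+0→XX/XO/O./OX
ply 5, O at XX/XO/OX/O. | (3,1)=+0→XX/XO/OX/OO*
ply 6: XX/XO/OX/OO is terminal +0 (X); from X./X./../O. depth 5

O winning at [X./X./../O.]: False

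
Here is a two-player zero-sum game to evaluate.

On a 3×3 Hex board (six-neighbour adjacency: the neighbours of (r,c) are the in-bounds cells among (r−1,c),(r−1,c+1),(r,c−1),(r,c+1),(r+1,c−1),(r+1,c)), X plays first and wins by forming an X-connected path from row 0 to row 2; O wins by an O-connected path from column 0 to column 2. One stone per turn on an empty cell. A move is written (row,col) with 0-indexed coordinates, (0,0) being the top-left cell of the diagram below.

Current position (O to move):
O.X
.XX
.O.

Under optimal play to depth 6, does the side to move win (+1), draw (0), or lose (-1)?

ply 1, O at O.X/.XX/.O. | (0,1)=-1→OOX/.XX/.O.*; (1,0)=-1→O.X/OXX/.O.; (2,0)=-1→O.X/.XX/OO.; (2,2)=-1→O.X/.XX/.OO
ply 2, X at OOX/.XX/.O. | (1,0)=+1→OOX/XXX/.O.*; (2,0)=+1→OOX/.XX/XO.; (2,2)=+1→OOX/.XX/.OX
ply 3, O at OOX/XXX/.O. | (2,0)=-1→OOX/XXX/OO.*; (2,2)=-1→OOX/XXX/.OO
ply 4, X at OOX/XXX/OO. | (2,2)=+1→OOX/XXX/OOX*
ply 5: OOX/XXX/OOX is terminal -1 (O); from O.X/.XX/.O. depth 6

value(O.X/.XX/.O., O) = -1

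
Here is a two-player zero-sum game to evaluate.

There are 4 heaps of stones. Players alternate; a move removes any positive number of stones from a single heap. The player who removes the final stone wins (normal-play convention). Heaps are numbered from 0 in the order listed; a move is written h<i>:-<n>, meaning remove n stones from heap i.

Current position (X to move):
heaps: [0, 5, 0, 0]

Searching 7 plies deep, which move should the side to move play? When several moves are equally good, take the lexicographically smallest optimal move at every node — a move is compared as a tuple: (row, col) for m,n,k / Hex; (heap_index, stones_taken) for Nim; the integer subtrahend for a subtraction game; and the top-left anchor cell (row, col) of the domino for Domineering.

[(0,5,0,0)] X move#1: h1:-1:-1/(0,4,0,0), h1:-2:-1/(0,3,0,0), h1:-3:-1/(0,2,0,0), h1:-4:-1/(0,1,0,0), h1:-5:+1/(0,0,0,0)*
[(0,0,0,0)] end (terminal -1, O#2); searched (0,5,0,0) to 7

X's best at [(0,5,0,0)]: h1:-5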